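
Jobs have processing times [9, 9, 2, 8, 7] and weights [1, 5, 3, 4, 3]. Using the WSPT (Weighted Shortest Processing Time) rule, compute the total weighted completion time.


Compute p/w ratios and sort ascending (WSPT): [(2, 3), (9, 5), (8, 4), (7, 3), (9, 1)]
Compute weighted completion times:
  Job (p=2,w=3): C=2, w*C=3*2=6
  Job (p=9,w=5): C=11, w*C=5*11=55
  Job (p=8,w=4): C=19, w*C=4*19=76
  Job (p=7,w=3): C=26, w*C=3*26=78
  Job (p=9,w=1): C=35, w*C=1*35=35
Total weighted completion time = 250

250


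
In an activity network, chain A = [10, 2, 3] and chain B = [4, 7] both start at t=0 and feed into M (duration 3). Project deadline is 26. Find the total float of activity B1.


Forward pass: ES(B1) = sum of predecessors on chain B = 0
EF = ES + duration = 0 + 4 = 4
Backward pass: LF(M) = deadline = 26; LS(M) = 26 - 3 = 23
LF(B1) = LS(M) - sum(successors on chain B) = 23 - 7 = 16
LS = LF - duration = 16 - 4 = 12
Total float = LS - ES = 12 - 0 = 12

12


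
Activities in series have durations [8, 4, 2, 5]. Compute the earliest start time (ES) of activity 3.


Activity 3 starts after activities 1 through 2 complete.
Predecessor durations: [8, 4]
ES = 8 + 4 = 12

12


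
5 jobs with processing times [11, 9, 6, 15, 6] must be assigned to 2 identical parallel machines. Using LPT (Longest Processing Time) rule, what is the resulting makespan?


Sort jobs in decreasing order (LPT): [15, 11, 9, 6, 6]
Assign each job to the least loaded machine:
  Machine 1: jobs [15, 6], load = 21
  Machine 2: jobs [11, 9, 6], load = 26
Makespan = max load = 26

26


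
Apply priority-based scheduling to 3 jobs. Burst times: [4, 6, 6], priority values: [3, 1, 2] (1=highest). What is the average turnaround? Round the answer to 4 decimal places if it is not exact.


Sort by priority (ascending = highest first):
Order: [(1, 6), (2, 6), (3, 4)]
Completion times:
  Priority 1, burst=6, C=6
  Priority 2, burst=6, C=12
  Priority 3, burst=4, C=16
Average turnaround = 34/3 = 11.3333

11.3333


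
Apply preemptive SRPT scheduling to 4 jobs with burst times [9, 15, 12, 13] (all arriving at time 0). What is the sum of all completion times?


Since all jobs arrive at t=0, SRPT equals SPT ordering.
SPT order: [9, 12, 13, 15]
Completion times:
  Job 1: p=9, C=9
  Job 2: p=12, C=21
  Job 3: p=13, C=34
  Job 4: p=15, C=49
Total completion time = 9 + 21 + 34 + 49 = 113

113


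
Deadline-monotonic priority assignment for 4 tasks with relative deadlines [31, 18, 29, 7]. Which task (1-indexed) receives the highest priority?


Sort tasks by relative deadline (ascending):
  Task 4: deadline = 7
  Task 2: deadline = 18
  Task 3: deadline = 29
  Task 1: deadline = 31
Priority order (highest first): [4, 2, 3, 1]
Highest priority task = 4

4


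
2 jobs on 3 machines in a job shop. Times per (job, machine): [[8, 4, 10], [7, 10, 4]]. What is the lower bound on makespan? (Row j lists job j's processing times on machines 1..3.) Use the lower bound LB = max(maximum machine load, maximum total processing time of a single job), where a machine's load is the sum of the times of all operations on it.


Machine loads:
  Machine 1: 8 + 7 = 15
  Machine 2: 4 + 10 = 14
  Machine 3: 10 + 4 = 14
Max machine load = 15
Job totals:
  Job 1: 22
  Job 2: 21
Max job total = 22
Lower bound = max(15, 22) = 22

22


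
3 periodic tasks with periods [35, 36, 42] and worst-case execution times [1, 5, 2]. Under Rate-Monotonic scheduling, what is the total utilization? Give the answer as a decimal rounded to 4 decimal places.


Compute individual utilizations (exact fractions):
  Task 1: C/T = 1/35 (approx. 0.0286)
  Task 2: C/T = 5/36 (approx. 0.1389)
  Task 3: C/T = 2/42 = 1/21 (approx. 0.0476)
Total utilization U = 1/35 + 5/36 + 1/21 = 271/1260
Rounded to 4 decimal places: U = 0.2151
RM (Liu & Layland) bound for 3 tasks = 0.779763; compare with U = 271/1260 (approx. 0.215079)
U <= bound, so schedulable by RM sufficient condition.

0.2151


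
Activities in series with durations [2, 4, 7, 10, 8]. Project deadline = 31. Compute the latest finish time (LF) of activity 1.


LF(activity 1) = deadline - sum of successor durations
Successors: activities 2 through 5 with durations [4, 7, 10, 8]
Sum of successor durations = 29
LF = 31 - 29 = 2

2


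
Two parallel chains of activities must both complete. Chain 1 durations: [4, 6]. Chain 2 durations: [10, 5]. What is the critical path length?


Path A total = 4 + 6 = 10
Path B total = 10 + 5 = 15
Critical path = longest path = max(10, 15) = 15

15


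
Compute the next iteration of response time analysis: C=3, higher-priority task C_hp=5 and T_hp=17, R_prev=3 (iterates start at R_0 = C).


R_next = C + ceil(R_prev / T_hp) * C_hp
ceil(3 / 17) = ceil(0.1765) = 1
Interference = 1 * 5 = 5
R_next = 3 + 5 = 8

8


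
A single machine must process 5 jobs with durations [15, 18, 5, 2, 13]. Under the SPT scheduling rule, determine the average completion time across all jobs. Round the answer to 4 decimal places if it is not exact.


Sort jobs by processing time (SPT order): [2, 5, 13, 15, 18]
Compute completion times sequentially:
  Job 1: processing = 2, completes at 2
  Job 2: processing = 5, completes at 7
  Job 3: processing = 13, completes at 20
  Job 4: processing = 15, completes at 35
  Job 5: processing = 18, completes at 53
Sum of completion times = 117
Average completion time = 117/5 = 23.4

23.4


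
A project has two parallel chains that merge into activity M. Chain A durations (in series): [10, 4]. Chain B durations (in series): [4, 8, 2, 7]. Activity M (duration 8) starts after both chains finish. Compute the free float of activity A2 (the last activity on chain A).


ES(A2) = sum of predecessors on chain A = 10
EF(A2) = ES + duration = 10 + 4 = 14
Successor of A2 is M. ES(M) = max(sum(A), sum(B)) = max(14, 21) = 21
Free float = ES(successor) - EF(current) = 21 - 14 = 7

7


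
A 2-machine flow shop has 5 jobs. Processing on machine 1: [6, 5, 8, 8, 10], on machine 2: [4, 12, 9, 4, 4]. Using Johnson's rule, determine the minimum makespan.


Apply Johnson's rule:
  Group 1 (a <= b): [(2, 5, 12), (3, 8, 9)]
  Group 2 (a > b): [(1, 6, 4), (4, 8, 4), (5, 10, 4)]
Optimal job order: [2, 3, 1, 4, 5]
Schedule:
  Job 2: M1 done at 5, M2 done at 17
  Job 3: M1 done at 13, M2 done at 26
  Job 1: M1 done at 19, M2 done at 30
  Job 4: M1 done at 27, M2 done at 34
  Job 5: M1 done at 37, M2 done at 41
Makespan = 41

41


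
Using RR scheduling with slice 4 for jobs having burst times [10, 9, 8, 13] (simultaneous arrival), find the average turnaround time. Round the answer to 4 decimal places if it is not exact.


Time quantum = 4
Execution trace:
  J1 runs 4 units, time = 4
  J2 runs 4 units, time = 8
  J3 runs 4 units, time = 12
  J4 runs 4 units, time = 16
  J1 runs 4 units, time = 20
  J2 runs 4 units, time = 24
  J3 runs 4 units, time = 28
  J4 runs 4 units, time = 32
  J1 runs 2 units, time = 34
  J2 runs 1 units, time = 35
  J4 runs 4 units, time = 39
  J4 runs 1 units, time = 40
Finish times: [34, 35, 28, 40]
Average turnaround = 137/4 = 34.25

34.25


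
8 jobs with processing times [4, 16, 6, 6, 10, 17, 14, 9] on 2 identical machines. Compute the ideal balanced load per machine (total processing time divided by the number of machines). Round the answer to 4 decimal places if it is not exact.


Total processing time = 4 + 16 + 6 + 6 + 10 + 17 + 14 + 9 = 82
Number of machines = 2
Ideal balanced load = 82 / 2 = 41.0

41.0


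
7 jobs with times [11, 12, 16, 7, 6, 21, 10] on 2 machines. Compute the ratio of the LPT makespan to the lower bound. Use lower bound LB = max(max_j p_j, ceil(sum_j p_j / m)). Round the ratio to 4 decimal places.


LPT order: [21, 16, 12, 11, 10, 7, 6]
Machine loads after assignment: [39, 44]
LPT makespan = 44
Lower bound = max(max_job, ceil(total/2)) = max(21, 42) = 42
Ratio = 44 / 42 = 1.0476

1.0476


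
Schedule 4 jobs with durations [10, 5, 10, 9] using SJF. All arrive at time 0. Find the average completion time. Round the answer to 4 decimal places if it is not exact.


SJF order (ascending): [5, 9, 10, 10]
Completion times:
  Job 1: burst=5, C=5
  Job 2: burst=9, C=14
  Job 3: burst=10, C=24
  Job 4: burst=10, C=34
Average completion = 77/4 = 19.25

19.25


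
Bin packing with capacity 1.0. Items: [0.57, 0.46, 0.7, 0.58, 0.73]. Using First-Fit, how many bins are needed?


Place items sequentially using First-Fit:
  Item 0.57 -> new Bin 1
  Item 0.46 -> new Bin 2
  Item 0.7 -> new Bin 3
  Item 0.58 -> new Bin 4
  Item 0.73 -> new Bin 5
Total bins used = 5

5


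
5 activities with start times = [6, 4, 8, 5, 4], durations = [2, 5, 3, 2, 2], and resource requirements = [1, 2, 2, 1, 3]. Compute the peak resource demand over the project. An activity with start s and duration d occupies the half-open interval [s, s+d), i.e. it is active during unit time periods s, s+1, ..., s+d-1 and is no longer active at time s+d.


Each activity i is active on [start_i, start_i + duration_i).
Compute total resource usage per time slot:
  t=0: active resources = [], total = 0
  t=1: active resources = [], total = 0
  t=2: active resources = [], total = 0
  t=3: active resources = [], total = 0
  t=4: active resources = [2, 3], total = 5
  t=5: active resources = [2, 1, 3], total = 6
  t=6: active resources = [1, 2, 1], total = 4
  t=7: active resources = [1, 2], total = 3
  t=8: active resources = [2, 2], total = 4
  t=9: active resources = [2], total = 2
  t=10: active resources = [2], total = 2
Peak resource demand = 6

6


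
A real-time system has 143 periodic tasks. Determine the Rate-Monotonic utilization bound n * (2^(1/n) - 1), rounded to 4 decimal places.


Compute 2^(1/143) = 1.0048589497
Subtract 1: 1.0048589497 - 1 = 0.0048589497
Multiply by n: 143 * 0.0048589497 = 0.6948298071
Round to 4 dp: 0.6948

0.6948


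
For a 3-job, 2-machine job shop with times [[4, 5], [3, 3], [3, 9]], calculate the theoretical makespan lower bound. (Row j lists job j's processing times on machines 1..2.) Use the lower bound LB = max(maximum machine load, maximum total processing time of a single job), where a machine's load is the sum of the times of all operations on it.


Machine loads:
  Machine 1: 4 + 3 + 3 = 10
  Machine 2: 5 + 3 + 9 = 17
Max machine load = 17
Job totals:
  Job 1: 9
  Job 2: 6
  Job 3: 12
Max job total = 12
Lower bound = max(17, 12) = 17

17


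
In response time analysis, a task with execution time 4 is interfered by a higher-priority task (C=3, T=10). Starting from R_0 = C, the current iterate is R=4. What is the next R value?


R_next = C + ceil(R_prev / T_hp) * C_hp
ceil(4 / 10) = ceil(0.4) = 1
Interference = 1 * 3 = 3
R_next = 4 + 3 = 7

7


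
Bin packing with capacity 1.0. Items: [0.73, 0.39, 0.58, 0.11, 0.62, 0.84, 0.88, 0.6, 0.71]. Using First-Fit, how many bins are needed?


Place items sequentially using First-Fit:
  Item 0.73 -> new Bin 1
  Item 0.39 -> new Bin 2
  Item 0.58 -> Bin 2 (now 0.97)
  Item 0.11 -> Bin 1 (now 0.84)
  Item 0.62 -> new Bin 3
  Item 0.84 -> new Bin 4
  Item 0.88 -> new Bin 5
  Item 0.6 -> new Bin 6
  Item 0.71 -> new Bin 7
Total bins used = 7

7


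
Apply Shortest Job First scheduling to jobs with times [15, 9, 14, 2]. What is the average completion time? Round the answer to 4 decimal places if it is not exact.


SJF order (ascending): [2, 9, 14, 15]
Completion times:
  Job 1: burst=2, C=2
  Job 2: burst=9, C=11
  Job 3: burst=14, C=25
  Job 4: burst=15, C=40
Average completion = 78/4 = 19.5

19.5


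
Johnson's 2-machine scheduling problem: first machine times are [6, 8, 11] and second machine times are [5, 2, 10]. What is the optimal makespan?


Apply Johnson's rule:
  Group 1 (a <= b): []
  Group 2 (a > b): [(3, 11, 10), (1, 6, 5), (2, 8, 2)]
Optimal job order: [3, 1, 2]
Schedule:
  Job 3: M1 done at 11, M2 done at 21
  Job 1: M1 done at 17, M2 done at 26
  Job 2: M1 done at 25, M2 done at 28
Makespan = 28

28


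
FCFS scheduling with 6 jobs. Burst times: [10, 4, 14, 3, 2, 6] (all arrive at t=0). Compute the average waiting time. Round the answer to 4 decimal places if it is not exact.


FCFS order (as given): [10, 4, 14, 3, 2, 6]
Waiting times:
  Job 1: wait = 0
  Job 2: wait = 10
  Job 3: wait = 14
  Job 4: wait = 28
  Job 5: wait = 31
  Job 6: wait = 33
Sum of waiting times = 116
Average waiting time = 116/6 = 19.3333

19.3333


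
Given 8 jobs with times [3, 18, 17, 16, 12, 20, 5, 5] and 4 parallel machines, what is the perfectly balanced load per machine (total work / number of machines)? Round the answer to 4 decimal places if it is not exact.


Total processing time = 3 + 18 + 17 + 16 + 12 + 20 + 5 + 5 = 96
Number of machines = 4
Ideal balanced load = 96 / 4 = 24.0

24.0


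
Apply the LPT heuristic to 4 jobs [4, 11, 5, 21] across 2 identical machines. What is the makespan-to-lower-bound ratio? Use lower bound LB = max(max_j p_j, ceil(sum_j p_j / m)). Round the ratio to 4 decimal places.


LPT order: [21, 11, 5, 4]
Machine loads after assignment: [21, 20]
LPT makespan = 21
Lower bound = max(max_job, ceil(total/2)) = max(21, 21) = 21
Ratio = 21 / 21 = 1.0

1.0


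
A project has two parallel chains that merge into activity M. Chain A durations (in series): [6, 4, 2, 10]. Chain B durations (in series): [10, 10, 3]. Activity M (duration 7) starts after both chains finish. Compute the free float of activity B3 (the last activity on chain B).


ES(B3) = sum of predecessors on chain B = 20
EF(B3) = ES + duration = 20 + 3 = 23
Successor of B3 is M. ES(M) = max(sum(A), sum(B)) = max(22, 23) = 23
Free float = ES(successor) - EF(current) = 23 - 23 = 0

0


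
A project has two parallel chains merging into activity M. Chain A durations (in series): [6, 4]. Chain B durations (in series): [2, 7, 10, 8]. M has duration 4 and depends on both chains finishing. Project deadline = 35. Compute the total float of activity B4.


Forward pass: ES(B4) = sum of predecessors on chain B = 19
EF = ES + duration = 19 + 8 = 27
Backward pass: LF(M) = deadline = 35; LS(M) = 35 - 4 = 31
LF(B4) = LS(M) - sum(successors on chain B) = 31 - 0 = 31
LS = LF - duration = 31 - 8 = 23
Total float = LS - ES = 23 - 19 = 4

4


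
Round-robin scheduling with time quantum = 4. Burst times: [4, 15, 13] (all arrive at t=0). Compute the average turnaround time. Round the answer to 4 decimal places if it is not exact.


Time quantum = 4
Execution trace:
  J1 runs 4 units, time = 4
  J2 runs 4 units, time = 8
  J3 runs 4 units, time = 12
  J2 runs 4 units, time = 16
  J3 runs 4 units, time = 20
  J2 runs 4 units, time = 24
  J3 runs 4 units, time = 28
  J2 runs 3 units, time = 31
  J3 runs 1 units, time = 32
Finish times: [4, 31, 32]
Average turnaround = 67/3 = 22.3333

22.3333


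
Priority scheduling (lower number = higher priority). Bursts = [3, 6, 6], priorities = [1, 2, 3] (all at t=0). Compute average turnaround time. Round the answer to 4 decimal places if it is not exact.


Sort by priority (ascending = highest first):
Order: [(1, 3), (2, 6), (3, 6)]
Completion times:
  Priority 1, burst=3, C=3
  Priority 2, burst=6, C=9
  Priority 3, burst=6, C=15
Average turnaround = 27/3 = 9.0

9.0


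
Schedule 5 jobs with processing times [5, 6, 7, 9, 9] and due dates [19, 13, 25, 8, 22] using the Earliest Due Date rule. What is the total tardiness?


Sort by due date (EDD order): [(9, 8), (6, 13), (5, 19), (9, 22), (7, 25)]
Compute completion times and tardiness:
  Job 1: p=9, d=8, C=9, tardiness=max(0,9-8)=1
  Job 2: p=6, d=13, C=15, tardiness=max(0,15-13)=2
  Job 3: p=5, d=19, C=20, tardiness=max(0,20-19)=1
  Job 4: p=9, d=22, C=29, tardiness=max(0,29-22)=7
  Job 5: p=7, d=25, C=36, tardiness=max(0,36-25)=11
Total tardiness = 22

22


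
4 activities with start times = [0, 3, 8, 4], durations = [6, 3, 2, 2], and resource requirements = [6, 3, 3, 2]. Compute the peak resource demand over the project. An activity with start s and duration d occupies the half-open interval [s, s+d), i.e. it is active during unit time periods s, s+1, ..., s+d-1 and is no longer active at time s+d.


Each activity i is active on [start_i, start_i + duration_i).
Compute total resource usage per time slot:
  t=0: active resources = [6], total = 6
  t=1: active resources = [6], total = 6
  t=2: active resources = [6], total = 6
  t=3: active resources = [6, 3], total = 9
  t=4: active resources = [6, 3, 2], total = 11
  t=5: active resources = [6, 3, 2], total = 11
  t=6: active resources = [], total = 0
  t=7: active resources = [], total = 0
  t=8: active resources = [3], total = 3
  t=9: active resources = [3], total = 3
Peak resource demand = 11

11


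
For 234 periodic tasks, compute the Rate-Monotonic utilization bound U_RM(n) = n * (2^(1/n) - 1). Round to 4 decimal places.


Compute 2^(1/234) = 1.0029665590
Subtract 1: 1.0029665590 - 1 = 0.0029665590
Multiply by n: 234 * 0.0029665590 = 0.6941748060
Round to 4 dp: 0.6942

0.6942


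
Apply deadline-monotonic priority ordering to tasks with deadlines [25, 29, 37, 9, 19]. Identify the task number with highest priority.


Sort tasks by relative deadline (ascending):
  Task 4: deadline = 9
  Task 5: deadline = 19
  Task 1: deadline = 25
  Task 2: deadline = 29
  Task 3: deadline = 37
Priority order (highest first): [4, 5, 1, 2, 3]
Highest priority task = 4

4


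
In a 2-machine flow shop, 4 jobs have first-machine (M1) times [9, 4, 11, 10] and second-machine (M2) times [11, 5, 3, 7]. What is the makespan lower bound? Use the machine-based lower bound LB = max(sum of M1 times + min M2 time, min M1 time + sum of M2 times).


LB1 = sum(M1 times) + min(M2 times) = 34 + 3 = 37
LB2 = min(M1 times) + sum(M2 times) = 4 + 26 = 30
Lower bound = max(LB1, LB2) = max(37, 30) = 37

37


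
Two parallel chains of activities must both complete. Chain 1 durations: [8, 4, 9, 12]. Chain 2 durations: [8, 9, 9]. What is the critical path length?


Path A total = 8 + 4 + 9 + 12 = 33
Path B total = 8 + 9 + 9 = 26
Critical path = longest path = max(33, 26) = 33

33


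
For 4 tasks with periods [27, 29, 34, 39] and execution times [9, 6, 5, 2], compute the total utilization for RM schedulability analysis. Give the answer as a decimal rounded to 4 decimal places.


Compute individual utilizations (exact fractions):
  Task 1: C/T = 9/27 = 1/3 (approx. 0.3333)
  Task 2: C/T = 6/29 (approx. 0.2069)
  Task 3: C/T = 5/34 (approx. 0.1471)
  Task 4: C/T = 2/39 (approx. 0.0513)
Total utilization U = 1/3 + 6/29 + 5/34 + 2/39 = 9467/12818
Rounded to 4 decimal places: U = 0.7386
RM (Liu & Layland) bound for 4 tasks = 0.756828; compare with U = 9467/12818 (approx. 0.738571)
U <= bound, so schedulable by RM sufficient condition.

0.7386


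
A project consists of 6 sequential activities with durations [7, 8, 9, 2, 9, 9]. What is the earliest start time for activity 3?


Activity 3 starts after activities 1 through 2 complete.
Predecessor durations: [7, 8]
ES = 7 + 8 = 15

15


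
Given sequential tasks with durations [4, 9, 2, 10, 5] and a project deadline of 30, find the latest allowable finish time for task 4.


LF(activity 4) = deadline - sum of successor durations
Successors: activities 5 through 5 with durations [5]
Sum of successor durations = 5
LF = 30 - 5 = 25

25


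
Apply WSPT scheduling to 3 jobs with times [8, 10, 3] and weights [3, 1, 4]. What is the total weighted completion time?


Compute p/w ratios and sort ascending (WSPT): [(3, 4), (8, 3), (10, 1)]
Compute weighted completion times:
  Job (p=3,w=4): C=3, w*C=4*3=12
  Job (p=8,w=3): C=11, w*C=3*11=33
  Job (p=10,w=1): C=21, w*C=1*21=21
Total weighted completion time = 66

66


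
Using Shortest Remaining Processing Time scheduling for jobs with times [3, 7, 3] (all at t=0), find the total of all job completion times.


Since all jobs arrive at t=0, SRPT equals SPT ordering.
SPT order: [3, 3, 7]
Completion times:
  Job 1: p=3, C=3
  Job 2: p=3, C=6
  Job 3: p=7, C=13
Total completion time = 3 + 6 + 13 = 22

22


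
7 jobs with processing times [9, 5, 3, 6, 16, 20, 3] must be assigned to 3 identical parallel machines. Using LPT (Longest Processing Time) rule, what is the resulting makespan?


Sort jobs in decreasing order (LPT): [20, 16, 9, 6, 5, 3, 3]
Assign each job to the least loaded machine:
  Machine 1: jobs [20], load = 20
  Machine 2: jobs [16, 3, 3], load = 22
  Machine 3: jobs [9, 6, 5], load = 20
Makespan = max load = 22

22


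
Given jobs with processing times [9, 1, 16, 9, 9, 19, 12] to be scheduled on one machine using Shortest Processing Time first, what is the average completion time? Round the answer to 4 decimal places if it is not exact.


Sort jobs by processing time (SPT order): [1, 9, 9, 9, 12, 16, 19]
Compute completion times sequentially:
  Job 1: processing = 1, completes at 1
  Job 2: processing = 9, completes at 10
  Job 3: processing = 9, completes at 19
  Job 4: processing = 9, completes at 28
  Job 5: processing = 12, completes at 40
  Job 6: processing = 16, completes at 56
  Job 7: processing = 19, completes at 75
Sum of completion times = 229
Average completion time = 229/7 = 32.7143

32.7143


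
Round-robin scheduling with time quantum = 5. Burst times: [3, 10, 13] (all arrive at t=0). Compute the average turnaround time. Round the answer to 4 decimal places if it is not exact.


Time quantum = 5
Execution trace:
  J1 runs 3 units, time = 3
  J2 runs 5 units, time = 8
  J3 runs 5 units, time = 13
  J2 runs 5 units, time = 18
  J3 runs 5 units, time = 23
  J3 runs 3 units, time = 26
Finish times: [3, 18, 26]
Average turnaround = 47/3 = 15.6667

15.6667


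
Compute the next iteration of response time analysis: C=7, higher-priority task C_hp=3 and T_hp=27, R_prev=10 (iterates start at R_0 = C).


R_next = C + ceil(R_prev / T_hp) * C_hp
ceil(10 / 27) = ceil(0.3704) = 1
Interference = 1 * 3 = 3
R_next = 7 + 3 = 10
R_next = R_prev, so the iteration has converged (response time = 10).

10


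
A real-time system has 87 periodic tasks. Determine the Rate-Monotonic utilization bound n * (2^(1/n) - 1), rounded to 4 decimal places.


Compute 2^(1/87) = 1.0079990316
Subtract 1: 1.0079990316 - 1 = 0.0079990316
Multiply by n: 87 * 0.0079990316 = 0.6959157492
Round to 4 dp: 0.6959

0.6959


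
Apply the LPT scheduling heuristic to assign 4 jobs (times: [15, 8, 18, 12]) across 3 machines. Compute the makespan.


Sort jobs in decreasing order (LPT): [18, 15, 12, 8]
Assign each job to the least loaded machine:
  Machine 1: jobs [18], load = 18
  Machine 2: jobs [15], load = 15
  Machine 3: jobs [12, 8], load = 20
Makespan = max load = 20

20


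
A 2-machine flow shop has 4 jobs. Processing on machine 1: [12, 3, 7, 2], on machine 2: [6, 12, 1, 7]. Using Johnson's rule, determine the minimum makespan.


Apply Johnson's rule:
  Group 1 (a <= b): [(4, 2, 7), (2, 3, 12)]
  Group 2 (a > b): [(1, 12, 6), (3, 7, 1)]
Optimal job order: [4, 2, 1, 3]
Schedule:
  Job 4: M1 done at 2, M2 done at 9
  Job 2: M1 done at 5, M2 done at 21
  Job 1: M1 done at 17, M2 done at 27
  Job 3: M1 done at 24, M2 done at 28
Makespan = 28

28


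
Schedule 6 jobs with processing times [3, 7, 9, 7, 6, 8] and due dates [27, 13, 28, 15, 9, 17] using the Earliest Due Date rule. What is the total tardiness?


Sort by due date (EDD order): [(6, 9), (7, 13), (7, 15), (8, 17), (3, 27), (9, 28)]
Compute completion times and tardiness:
  Job 1: p=6, d=9, C=6, tardiness=max(0,6-9)=0
  Job 2: p=7, d=13, C=13, tardiness=max(0,13-13)=0
  Job 3: p=7, d=15, C=20, tardiness=max(0,20-15)=5
  Job 4: p=8, d=17, C=28, tardiness=max(0,28-17)=11
  Job 5: p=3, d=27, C=31, tardiness=max(0,31-27)=4
  Job 6: p=9, d=28, C=40, tardiness=max(0,40-28)=12
Total tardiness = 32

32


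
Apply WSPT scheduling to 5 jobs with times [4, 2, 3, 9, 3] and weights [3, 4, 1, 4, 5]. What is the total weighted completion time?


Compute p/w ratios and sort ascending (WSPT): [(2, 4), (3, 5), (4, 3), (9, 4), (3, 1)]
Compute weighted completion times:
  Job (p=2,w=4): C=2, w*C=4*2=8
  Job (p=3,w=5): C=5, w*C=5*5=25
  Job (p=4,w=3): C=9, w*C=3*9=27
  Job (p=9,w=4): C=18, w*C=4*18=72
  Job (p=3,w=1): C=21, w*C=1*21=21
Total weighted completion time = 153

153


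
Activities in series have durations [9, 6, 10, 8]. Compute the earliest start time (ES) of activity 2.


Activity 2 starts after activities 1 through 1 complete.
Predecessor durations: [9]
ES = 9 = 9

9


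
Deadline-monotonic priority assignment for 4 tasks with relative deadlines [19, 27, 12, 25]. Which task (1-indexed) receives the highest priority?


Sort tasks by relative deadline (ascending):
  Task 3: deadline = 12
  Task 1: deadline = 19
  Task 4: deadline = 25
  Task 2: deadline = 27
Priority order (highest first): [3, 1, 4, 2]
Highest priority task = 3

3


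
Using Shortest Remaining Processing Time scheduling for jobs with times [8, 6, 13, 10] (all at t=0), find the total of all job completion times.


Since all jobs arrive at t=0, SRPT equals SPT ordering.
SPT order: [6, 8, 10, 13]
Completion times:
  Job 1: p=6, C=6
  Job 2: p=8, C=14
  Job 3: p=10, C=24
  Job 4: p=13, C=37
Total completion time = 6 + 14 + 24 + 37 = 81

81


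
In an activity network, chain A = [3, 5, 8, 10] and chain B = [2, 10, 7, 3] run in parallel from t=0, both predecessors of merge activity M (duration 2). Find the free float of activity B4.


ES(B4) = sum of predecessors on chain B = 19
EF(B4) = ES + duration = 19 + 3 = 22
Successor of B4 is M. ES(M) = max(sum(A), sum(B)) = max(26, 22) = 26
Free float = ES(successor) - EF(current) = 26 - 22 = 4

4


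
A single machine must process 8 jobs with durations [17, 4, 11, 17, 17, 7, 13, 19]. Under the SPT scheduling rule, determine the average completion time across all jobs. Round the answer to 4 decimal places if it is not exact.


Sort jobs by processing time (SPT order): [4, 7, 11, 13, 17, 17, 17, 19]
Compute completion times sequentially:
  Job 1: processing = 4, completes at 4
  Job 2: processing = 7, completes at 11
  Job 3: processing = 11, completes at 22
  Job 4: processing = 13, completes at 35
  Job 5: processing = 17, completes at 52
  Job 6: processing = 17, completes at 69
  Job 7: processing = 17, completes at 86
  Job 8: processing = 19, completes at 105
Sum of completion times = 384
Average completion time = 384/8 = 48.0

48.0


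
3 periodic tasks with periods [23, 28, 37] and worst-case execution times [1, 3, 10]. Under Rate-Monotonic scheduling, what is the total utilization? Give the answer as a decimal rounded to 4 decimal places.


Compute individual utilizations (exact fractions):
  Task 1: C/T = 1/23 (approx. 0.0435)
  Task 2: C/T = 3/28 (approx. 0.1071)
  Task 3: C/T = 10/37 (approx. 0.2703)
Total utilization U = 1/23 + 3/28 + 10/37 = 10029/23828
Rounded to 4 decimal places: U = 0.4209
RM (Liu & Layland) bound for 3 tasks = 0.779763; compare with U = 10029/23828 (approx. 0.420891)
U <= bound, so schedulable by RM sufficient condition.

0.4209


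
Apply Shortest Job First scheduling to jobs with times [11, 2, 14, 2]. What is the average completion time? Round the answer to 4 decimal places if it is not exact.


SJF order (ascending): [2, 2, 11, 14]
Completion times:
  Job 1: burst=2, C=2
  Job 2: burst=2, C=4
  Job 3: burst=11, C=15
  Job 4: burst=14, C=29
Average completion = 50/4 = 12.5

12.5


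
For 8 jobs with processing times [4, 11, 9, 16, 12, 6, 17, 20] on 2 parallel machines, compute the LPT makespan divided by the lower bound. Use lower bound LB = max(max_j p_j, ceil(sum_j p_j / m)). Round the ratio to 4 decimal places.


LPT order: [20, 17, 16, 12, 11, 9, 6, 4]
Machine loads after assignment: [47, 48]
LPT makespan = 48
Lower bound = max(max_job, ceil(total/2)) = max(20, 48) = 48
Ratio = 48 / 48 = 1.0

1.0


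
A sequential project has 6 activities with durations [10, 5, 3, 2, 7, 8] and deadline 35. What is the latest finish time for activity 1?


LF(activity 1) = deadline - sum of successor durations
Successors: activities 2 through 6 with durations [5, 3, 2, 7, 8]
Sum of successor durations = 25
LF = 35 - 25 = 10

10


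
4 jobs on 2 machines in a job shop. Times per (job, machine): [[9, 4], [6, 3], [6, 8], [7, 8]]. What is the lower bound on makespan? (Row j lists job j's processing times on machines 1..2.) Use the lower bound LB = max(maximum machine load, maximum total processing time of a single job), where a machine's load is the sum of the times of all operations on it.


Machine loads:
  Machine 1: 9 + 6 + 6 + 7 = 28
  Machine 2: 4 + 3 + 8 + 8 = 23
Max machine load = 28
Job totals:
  Job 1: 13
  Job 2: 9
  Job 3: 14
  Job 4: 15
Max job total = 15
Lower bound = max(28, 15) = 28

28


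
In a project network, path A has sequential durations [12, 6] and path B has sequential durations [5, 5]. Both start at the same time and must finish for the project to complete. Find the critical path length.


Path A total = 12 + 6 = 18
Path B total = 5 + 5 = 10
Critical path = longest path = max(18, 10) = 18

18


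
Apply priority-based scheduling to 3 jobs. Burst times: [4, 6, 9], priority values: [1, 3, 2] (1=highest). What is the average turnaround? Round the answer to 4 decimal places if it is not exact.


Sort by priority (ascending = highest first):
Order: [(1, 4), (2, 9), (3, 6)]
Completion times:
  Priority 1, burst=4, C=4
  Priority 2, burst=9, C=13
  Priority 3, burst=6, C=19
Average turnaround = 36/3 = 12.0

12.0


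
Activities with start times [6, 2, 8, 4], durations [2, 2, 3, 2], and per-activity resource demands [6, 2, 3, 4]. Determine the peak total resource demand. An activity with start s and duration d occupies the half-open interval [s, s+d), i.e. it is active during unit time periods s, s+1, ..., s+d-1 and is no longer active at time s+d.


Each activity i is active on [start_i, start_i + duration_i).
Compute total resource usage per time slot:
  t=0: active resources = [], total = 0
  t=1: active resources = [], total = 0
  t=2: active resources = [2], total = 2
  t=3: active resources = [2], total = 2
  t=4: active resources = [4], total = 4
  t=5: active resources = [4], total = 4
  t=6: active resources = [6], total = 6
  t=7: active resources = [6], total = 6
  t=8: active resources = [3], total = 3
  t=9: active resources = [3], total = 3
  t=10: active resources = [3], total = 3
Peak resource demand = 6

6


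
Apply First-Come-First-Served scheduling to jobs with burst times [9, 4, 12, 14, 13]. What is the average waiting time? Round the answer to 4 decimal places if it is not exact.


FCFS order (as given): [9, 4, 12, 14, 13]
Waiting times:
  Job 1: wait = 0
  Job 2: wait = 9
  Job 3: wait = 13
  Job 4: wait = 25
  Job 5: wait = 39
Sum of waiting times = 86
Average waiting time = 86/5 = 17.2

17.2


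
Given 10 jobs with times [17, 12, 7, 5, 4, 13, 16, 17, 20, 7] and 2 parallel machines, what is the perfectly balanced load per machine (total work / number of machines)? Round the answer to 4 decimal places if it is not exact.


Total processing time = 17 + 12 + 7 + 5 + 4 + 13 + 16 + 17 + 20 + 7 = 118
Number of machines = 2
Ideal balanced load = 118 / 2 = 59.0

59.0


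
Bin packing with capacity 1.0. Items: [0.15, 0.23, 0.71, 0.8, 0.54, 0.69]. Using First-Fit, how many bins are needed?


Place items sequentially using First-Fit:
  Item 0.15 -> new Bin 1
  Item 0.23 -> Bin 1 (now 0.38)
  Item 0.71 -> new Bin 2
  Item 0.8 -> new Bin 3
  Item 0.54 -> Bin 1 (now 0.92)
  Item 0.69 -> new Bin 4
Total bins used = 4

4


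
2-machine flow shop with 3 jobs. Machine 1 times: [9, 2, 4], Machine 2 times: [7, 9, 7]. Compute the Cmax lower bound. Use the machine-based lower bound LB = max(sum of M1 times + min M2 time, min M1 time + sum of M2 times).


LB1 = sum(M1 times) + min(M2 times) = 15 + 7 = 22
LB2 = min(M1 times) + sum(M2 times) = 2 + 23 = 25
Lower bound = max(LB1, LB2) = max(22, 25) = 25

25


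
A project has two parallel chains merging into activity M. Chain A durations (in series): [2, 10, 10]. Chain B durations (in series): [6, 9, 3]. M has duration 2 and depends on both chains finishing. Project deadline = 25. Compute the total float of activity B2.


Forward pass: ES(B2) = sum of predecessors on chain B = 6
EF = ES + duration = 6 + 9 = 15
Backward pass: LF(M) = deadline = 25; LS(M) = 25 - 2 = 23
LF(B2) = LS(M) - sum(successors on chain B) = 23 - 3 = 20
LS = LF - duration = 20 - 9 = 11
Total float = LS - ES = 11 - 6 = 5

5


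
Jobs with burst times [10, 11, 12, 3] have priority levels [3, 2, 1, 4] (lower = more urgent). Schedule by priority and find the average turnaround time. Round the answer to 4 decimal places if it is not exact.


Sort by priority (ascending = highest first):
Order: [(1, 12), (2, 11), (3, 10), (4, 3)]
Completion times:
  Priority 1, burst=12, C=12
  Priority 2, burst=11, C=23
  Priority 3, burst=10, C=33
  Priority 4, burst=3, C=36
Average turnaround = 104/4 = 26.0

26.0


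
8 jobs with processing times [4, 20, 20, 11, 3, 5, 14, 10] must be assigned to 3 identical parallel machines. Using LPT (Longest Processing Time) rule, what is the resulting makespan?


Sort jobs in decreasing order (LPT): [20, 20, 14, 11, 10, 5, 4, 3]
Assign each job to the least loaded machine:
  Machine 1: jobs [20, 10], load = 30
  Machine 2: jobs [20, 5, 4], load = 29
  Machine 3: jobs [14, 11, 3], load = 28
Makespan = max load = 30

30


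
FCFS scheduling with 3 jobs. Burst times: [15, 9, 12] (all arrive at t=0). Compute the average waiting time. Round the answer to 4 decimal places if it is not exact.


FCFS order (as given): [15, 9, 12]
Waiting times:
  Job 1: wait = 0
  Job 2: wait = 15
  Job 3: wait = 24
Sum of waiting times = 39
Average waiting time = 39/3 = 13.0

13.0


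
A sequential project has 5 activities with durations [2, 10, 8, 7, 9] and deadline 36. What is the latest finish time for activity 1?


LF(activity 1) = deadline - sum of successor durations
Successors: activities 2 through 5 with durations [10, 8, 7, 9]
Sum of successor durations = 34
LF = 36 - 34 = 2

2


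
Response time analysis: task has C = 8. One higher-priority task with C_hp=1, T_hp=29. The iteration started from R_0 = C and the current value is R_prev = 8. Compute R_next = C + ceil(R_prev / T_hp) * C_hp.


R_next = C + ceil(R_prev / T_hp) * C_hp
ceil(8 / 29) = ceil(0.2759) = 1
Interference = 1 * 1 = 1
R_next = 8 + 1 = 9

9


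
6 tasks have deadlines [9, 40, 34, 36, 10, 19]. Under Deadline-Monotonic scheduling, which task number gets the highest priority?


Sort tasks by relative deadline (ascending):
  Task 1: deadline = 9
  Task 5: deadline = 10
  Task 6: deadline = 19
  Task 3: deadline = 34
  Task 4: deadline = 36
  Task 2: deadline = 40
Priority order (highest first): [1, 5, 6, 3, 4, 2]
Highest priority task = 1

1


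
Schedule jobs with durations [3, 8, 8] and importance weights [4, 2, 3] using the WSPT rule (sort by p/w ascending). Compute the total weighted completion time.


Compute p/w ratios and sort ascending (WSPT): [(3, 4), (8, 3), (8, 2)]
Compute weighted completion times:
  Job (p=3,w=4): C=3, w*C=4*3=12
  Job (p=8,w=3): C=11, w*C=3*11=33
  Job (p=8,w=2): C=19, w*C=2*19=38
Total weighted completion time = 83

83


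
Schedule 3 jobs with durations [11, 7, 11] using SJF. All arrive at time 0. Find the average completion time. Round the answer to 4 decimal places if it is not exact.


SJF order (ascending): [7, 11, 11]
Completion times:
  Job 1: burst=7, C=7
  Job 2: burst=11, C=18
  Job 3: burst=11, C=29
Average completion = 54/3 = 18.0

18.0


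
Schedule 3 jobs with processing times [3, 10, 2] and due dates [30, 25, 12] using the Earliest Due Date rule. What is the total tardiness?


Sort by due date (EDD order): [(2, 12), (10, 25), (3, 30)]
Compute completion times and tardiness:
  Job 1: p=2, d=12, C=2, tardiness=max(0,2-12)=0
  Job 2: p=10, d=25, C=12, tardiness=max(0,12-25)=0
  Job 3: p=3, d=30, C=15, tardiness=max(0,15-30)=0
Total tardiness = 0

0


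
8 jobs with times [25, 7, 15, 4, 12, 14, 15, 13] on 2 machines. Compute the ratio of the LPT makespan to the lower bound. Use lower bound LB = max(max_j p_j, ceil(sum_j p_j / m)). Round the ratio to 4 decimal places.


LPT order: [25, 15, 15, 14, 13, 12, 7, 4]
Machine loads after assignment: [51, 54]
LPT makespan = 54
Lower bound = max(max_job, ceil(total/2)) = max(25, 53) = 53
Ratio = 54 / 53 = 1.0189

1.0189


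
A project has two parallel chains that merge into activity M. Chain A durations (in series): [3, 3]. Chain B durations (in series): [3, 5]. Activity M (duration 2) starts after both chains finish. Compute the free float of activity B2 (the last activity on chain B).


ES(B2) = sum of predecessors on chain B = 3
EF(B2) = ES + duration = 3 + 5 = 8
Successor of B2 is M. ES(M) = max(sum(A), sum(B)) = max(6, 8) = 8
Free float = ES(successor) - EF(current) = 8 - 8 = 0

0


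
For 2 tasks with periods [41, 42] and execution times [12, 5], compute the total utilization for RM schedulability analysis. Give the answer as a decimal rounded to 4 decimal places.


Compute individual utilizations (exact fractions):
  Task 1: C/T = 12/41 (approx. 0.2927)
  Task 2: C/T = 5/42 (approx. 0.119)
Total utilization U = 12/41 + 5/42 = 709/1722
Rounded to 4 decimal places: U = 0.4117
RM (Liu & Layland) bound for 2 tasks = 0.828427; compare with U = 709/1722 (approx. 0.411731)
U <= bound, so schedulable by RM sufficient condition.

0.4117


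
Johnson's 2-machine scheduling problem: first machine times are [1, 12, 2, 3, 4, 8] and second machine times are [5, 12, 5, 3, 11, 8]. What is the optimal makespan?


Apply Johnson's rule:
  Group 1 (a <= b): [(1, 1, 5), (3, 2, 5), (4, 3, 3), (5, 4, 11), (6, 8, 8), (2, 12, 12)]
  Group 2 (a > b): []
Optimal job order: [1, 3, 4, 5, 6, 2]
Schedule:
  Job 1: M1 done at 1, M2 done at 6
  Job 3: M1 done at 3, M2 done at 11
  Job 4: M1 done at 6, M2 done at 14
  Job 5: M1 done at 10, M2 done at 25
  Job 6: M1 done at 18, M2 done at 33
  Job 2: M1 done at 30, M2 done at 45
Makespan = 45

45


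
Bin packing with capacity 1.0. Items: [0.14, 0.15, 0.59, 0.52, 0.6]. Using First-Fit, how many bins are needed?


Place items sequentially using First-Fit:
  Item 0.14 -> new Bin 1
  Item 0.15 -> Bin 1 (now 0.29)
  Item 0.59 -> Bin 1 (now 0.88)
  Item 0.52 -> new Bin 2
  Item 0.6 -> new Bin 3
Total bins used = 3

3


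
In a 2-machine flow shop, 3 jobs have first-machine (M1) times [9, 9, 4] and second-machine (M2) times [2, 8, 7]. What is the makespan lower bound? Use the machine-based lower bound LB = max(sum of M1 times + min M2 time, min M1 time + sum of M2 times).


LB1 = sum(M1 times) + min(M2 times) = 22 + 2 = 24
LB2 = min(M1 times) + sum(M2 times) = 4 + 17 = 21
Lower bound = max(LB1, LB2) = max(24, 21) = 24

24


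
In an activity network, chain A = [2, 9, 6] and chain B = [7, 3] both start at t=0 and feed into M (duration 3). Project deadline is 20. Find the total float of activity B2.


Forward pass: ES(B2) = sum of predecessors on chain B = 7
EF = ES + duration = 7 + 3 = 10
Backward pass: LF(M) = deadline = 20; LS(M) = 20 - 3 = 17
LF(B2) = LS(M) - sum(successors on chain B) = 17 - 0 = 17
LS = LF - duration = 17 - 3 = 14
Total float = LS - ES = 14 - 7 = 7

7


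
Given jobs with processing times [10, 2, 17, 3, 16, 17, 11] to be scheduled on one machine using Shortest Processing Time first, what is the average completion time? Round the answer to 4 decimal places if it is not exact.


Sort jobs by processing time (SPT order): [2, 3, 10, 11, 16, 17, 17]
Compute completion times sequentially:
  Job 1: processing = 2, completes at 2
  Job 2: processing = 3, completes at 5
  Job 3: processing = 10, completes at 15
  Job 4: processing = 11, completes at 26
  Job 5: processing = 16, completes at 42
  Job 6: processing = 17, completes at 59
  Job 7: processing = 17, completes at 76
Sum of completion times = 225
Average completion time = 225/7 = 32.1429

32.1429


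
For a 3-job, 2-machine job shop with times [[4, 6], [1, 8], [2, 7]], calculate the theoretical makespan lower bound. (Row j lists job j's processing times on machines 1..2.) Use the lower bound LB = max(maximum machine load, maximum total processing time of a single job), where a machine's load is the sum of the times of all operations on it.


Machine loads:
  Machine 1: 4 + 1 + 2 = 7
  Machine 2: 6 + 8 + 7 = 21
Max machine load = 21
Job totals:
  Job 1: 10
  Job 2: 9
  Job 3: 9
Max job total = 10
Lower bound = max(21, 10) = 21

21
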